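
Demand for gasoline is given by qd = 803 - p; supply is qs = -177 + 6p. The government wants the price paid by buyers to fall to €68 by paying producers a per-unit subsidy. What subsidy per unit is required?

At a buyer price of 68, quantity demanded is 803 − 1·68 = 735.
Sellers supply 735 only when they receive ps with -177 + 6·ps = 735, i.e. ps = 152.
s = ps − pb = 152 − 68 = 84.

Required subsidy s = €84 per unit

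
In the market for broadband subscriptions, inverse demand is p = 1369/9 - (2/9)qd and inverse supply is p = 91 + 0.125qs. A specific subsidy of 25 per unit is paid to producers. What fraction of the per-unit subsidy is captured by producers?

Producer share = 0.36

Pre-subsidy: 1369/9 - (2/9)q = 91 + 0.125q gives q* = 176 and p* = 113.
With the subsidy, sellers receive ps = pb + 25 for each unit, where pb is the price buyers pay.
On the curves, pb = 1369/9 - (2/9)q and ps = 91 + 0.125q; the wedge ps − pb = 25 gives 91 + 0.125q − (1369/9 - (2/9)q) = 25, so q' = 248.
Then pb = 1369/9 − (2/9)·248 = 97 and ps = 91 + 0.125·248 = 122.
Buyers' price falls by p* − pb = 113 − 97 = 16; sellers' price rises by ps − p* = 122 − 113 = 9.
So producers capture 9/25 = 0.36 of each unit of subsidy.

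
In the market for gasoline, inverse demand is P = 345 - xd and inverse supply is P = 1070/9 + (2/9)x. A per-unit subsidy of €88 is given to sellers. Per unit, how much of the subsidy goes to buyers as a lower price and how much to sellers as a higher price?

Buyers gain €72 per unit; sellers gain €16 per unit

Pre-subsidy: 345 - x = 1070/9 + (2/9)x gives x* = 185 and P* = 160.
With the subsidy, sellers receive Ps = Pb + 88 for each unit, where Pb is the price buyers pay.
On the curves, Pb = 345 - x and Ps = 1070/9 + (2/9)x; the wedge Ps − Pb = 88 gives 1070/9 + (2/9)x − (345 - x) = 88, so x' = 257.
Then Pb = 345 − 1·257 = 88 and Ps = 1070/9 + (2/9)·257 = 176.
Buyers' price falls by P* − Pb = 160 − 88 = 72; sellers' price rises by Ps − P* = 176 − 160 = 16.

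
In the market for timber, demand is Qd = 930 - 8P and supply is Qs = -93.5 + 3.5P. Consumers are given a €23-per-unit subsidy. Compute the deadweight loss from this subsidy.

Pre-subsidy: 930 - 8P = -93.5 + 3.5P gives P* = 89, Q* = 218.
With the rebate, buyers effectively pay Pb = Ps − 23, where Ps is the price sellers receive.
Demand in terms of Ps becomes Qd = 930 − 8(Ps − 23) = 1114 - 8Ps. Setting this equal to supply: 1114 - 8Ps = -93.5 + 3.5Ps, so Ps = 105.
Buyers pay Pb = 105 − 23 = 82; Q' = -93.5 + 3.5·105 = 274.
The subsidy expands output by 274 − 218 = 56 past the efficient level; on those units the gap between marginal cost and willingness to pay runs from 0 up to 23.
DWL = ½ × 23 × 56 = 644.

Deadweight loss = €644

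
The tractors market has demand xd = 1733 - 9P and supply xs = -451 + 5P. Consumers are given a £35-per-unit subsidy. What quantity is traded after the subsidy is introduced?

x' = 441.5

Pre-subsidy: 1733 - 9P = -451 + 5P gives P* = 156, x* = 329.
With the rebate, buyers effectively pay Pb = Ps − 35, where Ps is the price sellers receive.
Demand in terms of Ps becomes xd = 1733 − 9(Ps − 35) = 2048 - 9Ps. Setting this equal to supply: 2048 - 9Ps = -451 + 5Ps, so Ps = 178.5.
Buyers pay Pb = 178.5 − 35 = 143.5; x' = -451 + 5·178.5 = 441.5.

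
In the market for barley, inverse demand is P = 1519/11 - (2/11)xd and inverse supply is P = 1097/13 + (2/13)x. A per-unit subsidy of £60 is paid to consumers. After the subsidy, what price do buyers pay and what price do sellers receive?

Buyers pay £76.5; sellers receive £136.5

Pre-subsidy: 1519/11 - (2/11)x = 1097/13 + (2/13)x gives x* = 160 and P* = 109.
With the rebate, buyers effectively pay Pb = Ps − 60, where Ps is the price sellers receive.
On the curves, Pb = 1519/11 - (2/11)x and Ps = 1097/13 + (2/13)x; the wedge Ps − Pb = 60 gives 1097/13 + (2/13)x − (1519/11 - (2/11)x) = 60, so x' = 338.75.
Then Pb = 1519/11 − (2/11)·338.75 = 76.5 and Ps = 1097/13 + (2/13)·338.75 = 136.5.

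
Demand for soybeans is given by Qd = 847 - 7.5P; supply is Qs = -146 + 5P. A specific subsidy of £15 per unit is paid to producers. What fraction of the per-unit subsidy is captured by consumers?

Pre-subsidy: 847 - 7.5P = -146 + 5P gives P* = 79.44, Q* = 251.2.
With the subsidy, sellers receive Ps = Pb + 15 for each unit, where Pb is the price buyers pay.
Supply in terms of Pb becomes Qs = -146 + 5(Pb + 15) = -71 + 5Pb. Setting this equal to demand: 847 - 7.5Pb = -71 + 5Pb, so Pb = 73.44.
Sellers receive Ps = 73.44 + 15 = 88.44; Q' = 847 − 7.5·73.44 = 296.2.
Buyers' price falls by P* − Pb = 79.44 − 73.44 = 6; sellers' price rises by Ps − P* = 88.44 − 79.44 = 9.
So consumers capture 6/15 = 0.4 of each unit of subsidy.

Consumer share = 0.4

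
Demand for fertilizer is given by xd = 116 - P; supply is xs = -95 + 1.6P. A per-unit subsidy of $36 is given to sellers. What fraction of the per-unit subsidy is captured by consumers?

Consumer share = 8/13

Pre-subsidy: 116 - P = -95 + 1.6P gives P* = 1055/13, x* = 453/13.
With the subsidy, sellers receive Ps = Pb + 36 for each unit, where Pb is the price buyers pay.
Supply in terms of Pb becomes xs = -95 + 1.6(Pb + 36) = -37.4 + 1.6Pb. Setting this equal to demand: 116 - Pb = -37.4 + 1.6Pb, so Pb = 59.
Sellers receive Ps = 59 + 36 = 95; x' = 116 − 1·59 = 57.
Buyers' price falls by P* − Pb = 1055/13 − 59 = 288/13; sellers' price rises by Ps − P* = 95 − 1055/13 = 180/13.
So consumers capture (288/13)/36 = 8/13 of each unit of subsidy.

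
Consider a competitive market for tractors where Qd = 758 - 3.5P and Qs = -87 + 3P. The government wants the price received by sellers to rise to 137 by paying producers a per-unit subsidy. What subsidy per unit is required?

Required subsidy s = 13 per unit

At a seller price of 137, quantity supplied is -87 + 3·137 = 324.
Buyers absorb 324 only when they pay Pb with 758 − 3.5·Pb = 324, i.e. Pb = 124.
s = Ps − Pb = 137 − 124 = 13.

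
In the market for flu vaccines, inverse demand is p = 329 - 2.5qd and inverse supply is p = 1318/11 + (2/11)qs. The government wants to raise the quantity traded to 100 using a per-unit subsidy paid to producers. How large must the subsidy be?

Required subsidy s = 59 per unit

At q = 100, from the demand curve buyers pay pb = 329 − 2.5·100 = 79; from the supply curve sellers need ps = 1318/11 + (2/11)·100 = 138.
The subsidy must fill the gap: s = ps − pb = 138 − 79 = 59.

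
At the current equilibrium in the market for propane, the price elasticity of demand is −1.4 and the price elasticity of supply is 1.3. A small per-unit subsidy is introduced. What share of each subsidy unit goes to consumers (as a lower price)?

Consumer share = 13/27

For a small subsidy around the equilibrium, the benefit split depends on the relative slopes, which at a point are proportional to the elasticities.
Buyer share = εs/(εs + |εd|) = 1.3/(1.3 + 1.4) = 13/27; seller share = |εd|/(εs + |εd|) = 14/27.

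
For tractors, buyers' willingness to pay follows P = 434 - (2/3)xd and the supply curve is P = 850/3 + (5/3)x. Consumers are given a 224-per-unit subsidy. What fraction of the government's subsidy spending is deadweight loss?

Pre-subsidy: 434 - (2/3)x = 850/3 + (5/3)x gives x* = 452/7 and P* = 8210/21.
With the rebate, buyers effectively pay Pb = Ps − 224, where Ps is the price sellers receive.
On the curves, Pb = 434 - (2/3)x and Ps = 850/3 + (5/3)x; the wedge Ps − Pb = 224 gives 850/3 + (5/3)x − (434 - (2/3)x) = 224, so x' = 1124/7.
Then Pb = 434 − (2/3)·(1124/7) = 6866/21 and Ps = 850/3 + (5/3)·(1124/7) = 11570/21.
ΔCS = ½(452/7 + 1124/7)(8210/21 − 6866/21) = 50432/7; ΔPS = ½(452/7 + 1124/7)(11570/21 − 8210/21) = 126080/7.
Government spending = 224 × 1124/7 = 35968.
DWL = ½ × 224 × (1124/7 − 452/7) = 10752; fraction = 10752 / 35968 = 84/281.

DWL / government spending = 84/281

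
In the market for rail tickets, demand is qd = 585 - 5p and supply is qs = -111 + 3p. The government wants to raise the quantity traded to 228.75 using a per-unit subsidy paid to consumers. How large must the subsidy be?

At q = 228.75, invert demand for the buyer price: pb = (585 − 228.75)/5 = 71.25; invert supply for the seller price: ps = (228.75 − (-111))/3 = 113.25.
The subsidy must fill the gap: s = ps − pb = 113.25 − 71.25 = 42.

Required subsidy s = 42 per unit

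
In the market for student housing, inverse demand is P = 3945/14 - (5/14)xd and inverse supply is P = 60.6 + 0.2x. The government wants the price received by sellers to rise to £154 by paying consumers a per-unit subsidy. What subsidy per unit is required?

Required subsidy s = £39 per unit

At a seller price of 154, quantity supplied is -303 + 5·154 = 467.
Buyers absorb 467 only when they pay Pb = 3945/14 − (5/14)·467 = 115.
s = Ps − Pb = 154 − 115 = 39.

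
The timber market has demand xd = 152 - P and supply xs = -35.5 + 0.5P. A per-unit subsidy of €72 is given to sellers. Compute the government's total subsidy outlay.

Pre-subsidy: 152 - P = -35.5 + 0.5P gives P* = 125, x* = 27.
With the subsidy, sellers receive Ps = Pb + 72 for each unit, where Pb is the price buyers pay.
Supply in terms of Pb becomes xs = -35.5 + 0.5(Pb + 72) = 0.5 + 0.5Pb. Setting this equal to demand: 152 - Pb = 0.5 + 0.5Pb, so Pb = 101.
Sellers receive Ps = 101 + 72 = 173; x' = 152 − 1·101 = 51.
Government outlay = subsidy × quantity = 72 × 51 = 3672.

Government cost = €3672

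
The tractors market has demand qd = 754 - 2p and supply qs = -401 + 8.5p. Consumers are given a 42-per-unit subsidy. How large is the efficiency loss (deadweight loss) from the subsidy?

Pre-subsidy: 754 - 2p = -401 + 8.5p gives p* = 110, q* = 534.
With the rebate, buyers effectively pay pb = ps − 42, where ps is the price sellers receive.
Demand in terms of ps becomes qd = 754 − 2(ps − 42) = 838 - 2ps. Setting this equal to supply: 838 - 2ps = -401 + 8.5ps, so ps = 118.
Buyers pay pb = 118 − 42 = 76; q' = -401 + 8.5·118 = 602.
The subsidy expands output by 602 − 534 = 68 past the efficient level; on those units the gap between marginal cost and willingness to pay runs from 0 up to 42.
DWL = ½ × 42 × 68 = 1428.

Deadweight loss = 1428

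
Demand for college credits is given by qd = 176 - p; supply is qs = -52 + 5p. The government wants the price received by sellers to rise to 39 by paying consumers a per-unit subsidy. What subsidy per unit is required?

Required subsidy s = 6 per unit

At a seller price of 39, quantity supplied is -52 + 5·39 = 143.
Buyers absorb 143 only when they pay pb with 176 − 1·pb = 143, i.e. pb = 33.
s = ps − pb = 39 − 33 = 6.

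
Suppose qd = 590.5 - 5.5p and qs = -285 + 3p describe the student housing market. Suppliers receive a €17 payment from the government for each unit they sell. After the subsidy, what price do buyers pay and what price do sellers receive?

Pre-subsidy: 590.5 - 5.5p = -285 + 3p gives p* = 103, q* = 24.
With the subsidy, sellers receive ps = pb + 17 for each unit, where pb is the price buyers pay.
Supply in terms of pb becomes qs = -285 + 3(pb + 17) = -234 + 3pb. Setting this equal to demand: 590.5 - 5.5pb = -234 + 3pb, so pb = 97.
Sellers receive ps = 97 + 17 = 114; q' = 590.5 − 5.5·97 = 57.

Buyers pay €97; sellers receive €114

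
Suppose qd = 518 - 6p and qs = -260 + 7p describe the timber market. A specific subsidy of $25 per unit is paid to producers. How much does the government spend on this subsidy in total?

Government cost = 77900/13

Pre-subsidy: 518 - 6p = -260 + 7p gives p* = 778/13, q* = 2066/13.
With the subsidy, sellers receive ps = pb + 25 for each unit, where pb is the price buyers pay.
Supply in terms of pb becomes qs = -260 + 7(pb + 25) = -85 + 7pb. Setting this equal to demand: 518 - 6pb = -85 + 7pb, so pb = 603/13.
Sellers receive ps = 603/13 + 25 = 928/13; q' = 518 − 6·(603/13) = 3116/13.
Government outlay = subsidy × quantity = 25 × 3116/13 = 77900/13.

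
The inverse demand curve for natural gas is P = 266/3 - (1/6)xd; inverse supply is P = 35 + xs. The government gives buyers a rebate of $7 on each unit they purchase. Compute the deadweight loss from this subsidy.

Deadweight loss = $21

Pre-subsidy: 266/3 - (1/6)x = 35 + x gives x* = 46 and P* = 81.
With the rebate, buyers effectively pay Pb = Ps − 7, where Ps is the price sellers receive.
On the curves, Pb = 266/3 - (1/6)x and Ps = 35 + x; the wedge Ps − Pb = 7 gives 35 + x − (266/3 - (1/6)x) = 7, so x' = 52.
Then Pb = 266/3 − (1/6)·52 = 80 and Ps = 35 + 1·52 = 87.
The subsidy expands output by 52 − 46 = 6 past the efficient level; on those units the gap between marginal cost and willingness to pay runs from 0 up to 7.
DWL = ½ × 7 × 6 = 21.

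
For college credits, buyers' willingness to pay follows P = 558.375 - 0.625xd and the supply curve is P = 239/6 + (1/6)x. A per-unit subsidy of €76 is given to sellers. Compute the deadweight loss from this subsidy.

Pre-subsidy: 558.375 - 0.625x = 239/6 + (1/6)x gives x* = 655 and P* = 149.
With the subsidy, sellers receive Ps = Pb + 76 for each unit, where Pb is the price buyers pay.
On the curves, Pb = 558.375 - 0.625x and Ps = 239/6 + (1/6)x; the wedge Ps − Pb = 76 gives 239/6 + (1/6)x − (558.375 - 0.625x) = 76, so x' = 751.
Then Pb = 558.375 − 0.625·751 = 89 and Ps = 239/6 + (1/6)·751 = 165.
The subsidy expands output by 751 − 655 = 96 past the efficient level; on those units the gap between marginal cost and willingness to pay runs from 0 up to 76.
DWL = ½ × 76 × 96 = 3648.

Deadweight loss = €3648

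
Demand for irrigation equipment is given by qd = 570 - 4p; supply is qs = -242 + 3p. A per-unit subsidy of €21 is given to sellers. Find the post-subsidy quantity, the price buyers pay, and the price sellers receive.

q' = 142; buyers pay €107; sellers receive €128

Pre-subsidy: 570 - 4p = -242 + 3p gives p* = 116, q* = 106.
With the subsidy, sellers receive ps = pb + 21 for each unit, where pb is the price buyers pay.
Supply in terms of pb becomes qs = -242 + 3(pb + 21) = -179 + 3pb. Setting this equal to demand: 570 - 4pb = -179 + 3pb, so pb = 107.
Sellers receive ps = 107 + 21 = 128; q' = 570 − 4·107 = 142.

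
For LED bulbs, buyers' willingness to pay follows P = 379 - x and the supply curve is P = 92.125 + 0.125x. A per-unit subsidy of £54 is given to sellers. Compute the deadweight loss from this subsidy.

Deadweight loss = £1296

Pre-subsidy: 379 - x = 92.125 + 0.125x gives x* = 255 and P* = 124.
With the subsidy, sellers receive Ps = Pb + 54 for each unit, where Pb is the price buyers pay.
On the curves, Pb = 379 - x and Ps = 92.125 + 0.125x; the wedge Ps − Pb = 54 gives 92.125 + 0.125x − (379 - x) = 54, so x' = 303.
Then Pb = 379 − 1·303 = 76 and Ps = 92.125 + 0.125·303 = 130.
The subsidy expands output by 303 − 255 = 48 past the efficient level; on those units the gap between marginal cost and willingness to pay runs from 0 up to 54.
DWL = ½ × 54 × 48 = 1296.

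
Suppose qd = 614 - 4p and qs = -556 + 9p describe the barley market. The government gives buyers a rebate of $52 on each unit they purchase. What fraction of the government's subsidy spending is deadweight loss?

DWL / government spending = 36/199

Pre-subsidy: 614 - 4p = -556 + 9p gives p* = 90, q* = 254.
With the rebate, buyers effectively pay pb = ps − 52, where ps is the price sellers receive.
Demand in terms of ps becomes qd = 614 − 4(ps − 52) = 822 - 4ps. Setting this equal to supply: 822 - 4ps = -556 + 9ps, so ps = 106.
Buyers pay pb = 106 − 52 = 54; q' = -556 + 9·106 = 398.
ΔCS = ½(254 + 398)(90 − 54) = 11736; ΔPS = ½(254 + 398)(106 − 90) = 5216.
Government spending = 52 × 398 = 20696.
DWL = ½ × 52 × (398 − 254) = 3744; fraction = 3744 / 20696 = 36/199.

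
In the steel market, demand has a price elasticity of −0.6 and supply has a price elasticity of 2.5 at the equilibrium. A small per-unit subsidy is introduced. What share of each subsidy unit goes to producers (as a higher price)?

For a small subsidy around the equilibrium, the benefit split depends on the relative slopes, which at a point are proportional to the elasticities.
Buyer share = εs/(εs + |εd|) = 2.5/(2.5 + 0.6) = 25/31; seller share = |εd|/(εs + |εd|) = 6/31.
So producers capture 6/31 of the subsidy.

Producer share = 6/31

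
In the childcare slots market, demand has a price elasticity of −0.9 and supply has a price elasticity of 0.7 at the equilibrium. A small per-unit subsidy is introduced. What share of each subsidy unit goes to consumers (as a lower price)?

For a small subsidy around the equilibrium, the benefit split depends on the relative slopes, which at a point are proportional to the elasticities.
Buyer share = εs/(εs + |εd|) = 0.7/(0.7 + 0.9) = 0.4375; seller share = |εd|/(εs + |εd|) = 0.5625.

Consumer share = 0.4375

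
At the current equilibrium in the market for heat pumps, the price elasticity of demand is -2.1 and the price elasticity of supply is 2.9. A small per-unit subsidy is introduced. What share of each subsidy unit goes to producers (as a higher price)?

Producer share = 0.42

For a small subsidy around the equilibrium, the benefit split depends on the relative slopes, which at a point are proportional to the elasticities.
Buyer share = εs/(εs + |εd|) = 2.9/(2.9 + 2.1) = 0.58; seller share = |εd|/(εs + |εd|) = 0.42.
So producers capture 0.42 of the subsidy.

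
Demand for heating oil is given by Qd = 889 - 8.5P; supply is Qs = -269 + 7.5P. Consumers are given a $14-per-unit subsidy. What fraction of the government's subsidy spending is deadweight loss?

DWL / government spending = 1785/21094

Pre-subsidy: 889 - 8.5P = -269 + 7.5P gives P* = 72.375, Q* = 273.8125.
With the rebate, buyers effectively pay Pb = Ps − 14, where Ps is the price sellers receive.
Demand in terms of Ps becomes Qd = 889 − 8.5(Ps − 14) = 1008 - 8.5Ps. Setting this equal to supply: 1008 - 8.5Ps = -269 + 7.5Ps, so Ps = 79.8125.
Buyers pay Pb = 79.8125 − 14 = 65.8125; Q' = -269 + 7.5·79.8125 = 329.59375.
ΔCS = ½(273.8125 + 329.59375)(72.375 − 65.8125) = 1979.9267578125; ΔPS = ½(273.8125 + 329.59375)(79.8125 − 72.375) = 2243.9169921875.
Government spending = 14 × 329.59375 = 4614.3125.
DWL = ½ × 14 × (329.59375 − 273.8125) = 390.46875; fraction = 390.46875 / 4614.3125 = 1785/21094.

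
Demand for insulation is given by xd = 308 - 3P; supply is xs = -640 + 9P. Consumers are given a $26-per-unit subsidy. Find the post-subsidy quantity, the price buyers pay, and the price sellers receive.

x' = 129.5; buyers pay $59.5; sellers receive $85.5

Pre-subsidy: 308 - 3P = -640 + 9P gives P* = 79, x* = 71.
With the rebate, buyers effectively pay Pb = Ps − 26, where Ps is the price sellers receive.
Demand in terms of Ps becomes xd = 308 − 3(Ps − 26) = 386 - 3Ps. Setting this equal to supply: 386 - 3Ps = -640 + 9Ps, so Ps = 85.5.
Buyers pay Pb = 85.5 − 26 = 59.5; x' = -640 + 9·85.5 = 129.5.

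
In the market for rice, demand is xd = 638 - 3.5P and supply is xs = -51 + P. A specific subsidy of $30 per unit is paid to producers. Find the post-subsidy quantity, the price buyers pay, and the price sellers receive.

Pre-subsidy: 638 - 3.5P = -51 + P gives P* = 1378/9, x* = 919/9.
With the subsidy, sellers receive Ps = Pb + 30 for each unit, where Pb is the price buyers pay.
Supply in terms of Pb becomes xs = -51 + 1(Pb + 30) = -21 + Pb. Setting this equal to demand: 638 - 3.5Pb = -21 + Pb, so Pb = 1318/9.
Sellers receive Ps = 1318/9 + 30 = 1588/9; x' = 638 − 3.5·(1318/9) = 1129/9.

x' = 1129/9; buyers pay 1318/9; sellers receive 1588/9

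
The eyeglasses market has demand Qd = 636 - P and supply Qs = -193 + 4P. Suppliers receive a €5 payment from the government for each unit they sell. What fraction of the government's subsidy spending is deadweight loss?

DWL / government spending = 10/2371

Pre-subsidy: 636 - P = -193 + 4P gives P* = 165.8, Q* = 470.2.
With the subsidy, sellers receive Ps = Pb + 5 for each unit, where Pb is the price buyers pay.
Supply in terms of Pb becomes Qs = -193 + 4(Pb + 5) = -173 + 4Pb. Setting this equal to demand: 636 - Pb = -173 + 4Pb, so Pb = 161.8.
Sellers receive Ps = 161.8 + 5 = 166.8; Q' = 636 − 1·161.8 = 474.2.
ΔCS = ½(470.2 + 474.2)(165.8 − 161.8) = 1888.8; ΔPS = ½(470.2 + 474.2)(166.8 − 165.8) = 472.2.
Government spending = 5 × 474.2 = 2371.
DWL = ½ × 5 × (474.2 − 470.2) = 10; fraction = 10 / 2371 = 10/2371.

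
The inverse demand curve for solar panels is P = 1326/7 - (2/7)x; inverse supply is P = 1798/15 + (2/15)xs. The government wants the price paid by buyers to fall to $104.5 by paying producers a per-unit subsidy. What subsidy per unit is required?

Required subsidy s = $55 per unit

At a buyer price of 104.5, quantity demanded is 663 − 3.5·104.5 = 297.25.
Sellers supply 297.25 only when they receive Ps = 1798/15 + (2/15)·297.25 = 159.5.
s = Ps − Pb = 159.5 − 104.5 = 55.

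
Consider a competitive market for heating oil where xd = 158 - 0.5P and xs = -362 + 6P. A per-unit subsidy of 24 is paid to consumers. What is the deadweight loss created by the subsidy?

Pre-subsidy: 158 - 0.5P = -362 + 6P gives P* = 80, x* = 118.
With the rebate, buyers effectively pay Pb = Ps − 24, where Ps is the price sellers receive.
Demand in terms of Ps becomes xd = 158 − 0.5(Ps − 24) = 170 - 0.5Ps. Setting this equal to supply: 170 - 0.5Ps = -362 + 6Ps, so Ps = 1064/13.
Buyers pay Pb = 1064/13 − 24 = 752/13; x' = -362 + 6·(1064/13) = 1678/13.
The subsidy expands output by 1678/13 − 118 = 144/13 past the efficient level; on those units the gap between marginal cost and willingness to pay runs from 0 up to 24.
DWL = ½ × 24 × 144/13 = 1728/13.

Deadweight loss = 1728/13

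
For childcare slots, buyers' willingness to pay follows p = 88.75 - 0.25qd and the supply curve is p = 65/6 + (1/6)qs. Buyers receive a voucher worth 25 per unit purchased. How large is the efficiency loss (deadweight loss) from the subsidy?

Pre-subsidy: 88.75 - 0.25q = 65/6 + (1/6)q gives q* = 187 and p* = 42.
With the rebate, buyers effectively pay pb = ps − 25, where ps is the price sellers receive.
On the curves, pb = 88.75 - 0.25q and ps = 65/6 + (1/6)q; the wedge ps − pb = 25 gives 65/6 + (1/6)q − (88.75 - 0.25q) = 25, so q' = 247.
Then pb = 88.75 − 0.25·247 = 27 and ps = 65/6 + (1/6)·247 = 52.
The subsidy expands output by 247 − 187 = 60 past the efficient level; on those units the gap between marginal cost and willingness to pay runs from 0 up to 25.
DWL = ½ × 25 × 60 = 750.

Deadweight loss = 750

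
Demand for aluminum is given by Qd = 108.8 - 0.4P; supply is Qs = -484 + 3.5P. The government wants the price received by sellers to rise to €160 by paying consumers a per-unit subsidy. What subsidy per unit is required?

Required subsidy s = €78 per unit

At a seller price of 160, quantity supplied is -484 + 3.5·160 = 76.
Buyers absorb 76 only when they pay Pb with 108.8 − 0.4·Pb = 76, i.e. Pb = 82.
s = Ps − Pb = 160 − 82 = 78.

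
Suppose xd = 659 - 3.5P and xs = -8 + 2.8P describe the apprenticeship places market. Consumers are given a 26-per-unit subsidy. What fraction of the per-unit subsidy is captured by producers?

Pre-subsidy: 659 - 3.5P = -8 + 2.8P gives P* = 6670/63, x* = 2596/9.
With the rebate, buyers effectively pay Pb = Ps − 26, where Ps is the price sellers receive.
Demand in terms of Ps becomes xd = 659 − 3.5(Ps − 26) = 750 - 3.5Ps. Setting this equal to supply: 750 - 3.5Ps = -8 + 2.8Ps, so Ps = 7580/63.
Buyers pay Pb = 7580/63 − 26 = 5942/63; x' = -8 + 2.8·(7580/63) = 2960/9.
Buyers' price falls by P* − Pb = 6670/63 − 5942/63 = 104/9; sellers' price rises by Ps − P* = 7580/63 − 6670/63 = 130/9.
So producers capture (130/9)/26 = 5/9 of each unit of subsidy.

Producer share = 5/9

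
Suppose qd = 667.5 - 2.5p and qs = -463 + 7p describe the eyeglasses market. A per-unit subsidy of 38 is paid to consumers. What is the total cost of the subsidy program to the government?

Pre-subsidy: 667.5 - 2.5p = -463 + 7p gives p* = 119, q* = 370.
With the rebate, buyers effectively pay pb = ps − 38, where ps is the price sellers receive.
Demand in terms of ps becomes qd = 667.5 − 2.5(ps − 38) = 762.5 - 2.5ps. Setting this equal to supply: 762.5 - 2.5ps = -463 + 7ps, so ps = 129.
Buyers pay pb = 129 − 38 = 91; q' = -463 + 7·129 = 440.
Government outlay = subsidy × quantity = 38 × 440 = 16720.

Government cost = 16720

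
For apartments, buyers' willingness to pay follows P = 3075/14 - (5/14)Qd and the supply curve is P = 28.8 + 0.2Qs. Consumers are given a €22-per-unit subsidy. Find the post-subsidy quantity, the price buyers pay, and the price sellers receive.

Pre-subsidy: 3075/14 - (5/14)Q = 28.8 + 0.2Q gives Q* = 4453/13 and P* = 1265/13.
With the rebate, buyers effectively pay Pb = Ps − 22, where Ps is the price sellers receive.
On the curves, Pb = 3075/14 - (5/14)Q and Ps = 28.8 + 0.2Q; the wedge Ps − Pb = 22 gives 28.8 + 0.2Q − (3075/14 - (5/14)Q) = 22, so Q' = 14899/39.
Then Pb = 3075/14 − (5/14)·(14899/39) = 3245/39 and Ps = 28.8 + 0.2·(14899/39) = 4103/39.

Q' = 14899/39; buyers pay 3245/39; sellers receive 4103/39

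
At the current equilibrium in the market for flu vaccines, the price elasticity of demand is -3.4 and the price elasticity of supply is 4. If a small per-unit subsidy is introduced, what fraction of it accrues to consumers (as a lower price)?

Consumer share = 20/37

For a small subsidy around the equilibrium, the benefit split depends on the relative slopes, which at a point are proportional to the elasticities.
Buyer share = εs/(εs + |εd|) = 4/(4 + 3.4) = 20/37; seller share = |εd|/(εs + |εd|) = 17/37.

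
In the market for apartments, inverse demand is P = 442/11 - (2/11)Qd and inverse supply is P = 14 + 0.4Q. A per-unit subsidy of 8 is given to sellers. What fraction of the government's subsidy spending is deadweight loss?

Pre-subsidy: 442/11 - (2/11)Q = 14 + 0.4Q gives Q* = 45 and P* = 32.
With the subsidy, sellers receive Ps = Pb + 8 for each unit, where Pb is the price buyers pay.
On the curves, Pb = 442/11 - (2/11)Q and Ps = 14 + 0.4Q; the wedge Ps − Pb = 8 gives 14 + 0.4Q − (442/11 - (2/11)Q) = 8, so Q' = 58.75.
Then Pb = 442/11 − (2/11)·58.75 = 29.5 and Ps = 14 + 0.4·58.75 = 37.5.
ΔCS = ½(45 + 58.75)(32 − 29.5) = 129.6875; ΔPS = ½(45 + 58.75)(37.5 − 32) = 285.3125.
Government spending = 8 × 58.75 = 470.
DWL = ½ × 8 × (58.75 − 45) = 55; fraction = 55 / 470 = 11/94.

DWL / government spending = 11/94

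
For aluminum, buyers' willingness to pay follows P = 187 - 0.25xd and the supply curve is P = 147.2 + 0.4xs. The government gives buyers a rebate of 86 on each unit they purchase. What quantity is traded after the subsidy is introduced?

x' = 2516/13

Pre-subsidy: 187 - 0.25x = 147.2 + 0.4x gives x* = 796/13 and P* = 2232/13.
With the rebate, buyers effectively pay Pb = Ps − 86, where Ps is the price sellers receive.
On the curves, Pb = 187 - 0.25x and Ps = 147.2 + 0.4x; the wedge Ps − Pb = 86 gives 147.2 + 0.4x − (187 - 0.25x) = 86, so x' = 2516/13.
Then Pb = 187 − 0.25·(2516/13) = 1802/13 and Ps = 147.2 + 0.4·(2516/13) = 2920/13.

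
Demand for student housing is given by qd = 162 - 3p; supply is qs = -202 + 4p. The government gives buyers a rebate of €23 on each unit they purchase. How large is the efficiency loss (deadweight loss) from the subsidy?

Deadweight loss = 3174/7

Pre-subsidy: 162 - 3p = -202 + 4p gives p* = 52, q* = 6.
With the rebate, buyers effectively pay pb = ps − 23, where ps is the price sellers receive.
Demand in terms of ps becomes qd = 162 − 3(ps − 23) = 231 - 3ps. Setting this equal to supply: 231 - 3ps = -202 + 4ps, so ps = 433/7.
Buyers pay pb = 433/7 − 23 = 272/7; q' = -202 + 4·(433/7) = 318/7.
The subsidy expands output by 318/7 − 6 = 276/7 past the efficient level; on those units the gap between marginal cost and willingness to pay runs from 0 up to 23.
DWL = ½ × 23 × 276/7 = 3174/7.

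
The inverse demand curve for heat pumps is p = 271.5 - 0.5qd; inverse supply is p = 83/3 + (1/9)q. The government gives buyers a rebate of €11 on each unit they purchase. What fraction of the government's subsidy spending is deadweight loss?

Pre-subsidy: 271.5 - 0.5q = 83/3 + (1/9)q gives q* = 399 and p* = 72.
With the rebate, buyers effectively pay pb = ps − 11, where ps is the price sellers receive.
On the curves, pb = 271.5 - 0.5q and ps = 83/3 + (1/9)q; the wedge ps − pb = 11 gives 83/3 + (1/9)q − (271.5 - 0.5q) = 11, so q' = 417.
Then pb = 271.5 − 0.5·417 = 63 and ps = 83/3 + (1/9)·417 = 74.
ΔCS = ½(399 + 417)(72 − 63) = 3672; ΔPS = ½(399 + 417)(74 − 72) = 816.
Government spending = 11 × 417 = 4587.
DWL = ½ × 11 × (417 − 399) = 99; fraction = 99 / 4587 = 3/139.

DWL / government spending = 3/139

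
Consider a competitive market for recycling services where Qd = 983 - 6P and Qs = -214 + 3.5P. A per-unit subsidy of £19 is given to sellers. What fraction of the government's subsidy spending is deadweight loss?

DWL / government spending = 21/269

Pre-subsidy: 983 - 6P = -214 + 3.5P gives P* = 126, Q* = 227.
With the subsidy, sellers receive Ps = Pb + 19 for each unit, where Pb is the price buyers pay.
Supply in terms of Pb becomes Qs = -214 + 3.5(Pb + 19) = -147.5 + 3.5Pb. Setting this equal to demand: 983 - 6Pb = -147.5 + 3.5Pb, so Pb = 119.
Sellers receive Ps = 119 + 19 = 138; Q' = 983 − 6·119 = 269.
ΔCS = ½(227 + 269)(126 − 119) = 1736; ΔPS = ½(227 + 269)(138 − 126) = 2976.
Government spending = 19 × 269 = 5111.
DWL = ½ × 19 × (269 − 227) = 399; fraction = 399 / 5111 = 21/269.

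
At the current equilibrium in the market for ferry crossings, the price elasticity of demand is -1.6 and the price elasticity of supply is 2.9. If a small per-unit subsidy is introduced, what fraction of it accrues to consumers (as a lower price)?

For a small subsidy around the equilibrium, the benefit split depends on the relative slopes, which at a point are proportional to the elasticities.
Buyer share = εs/(εs + |εd|) = 2.9/(2.9 + 1.6) = 29/45; seller share = |εd|/(εs + |εd|) = 16/45.

Consumer share = 29/45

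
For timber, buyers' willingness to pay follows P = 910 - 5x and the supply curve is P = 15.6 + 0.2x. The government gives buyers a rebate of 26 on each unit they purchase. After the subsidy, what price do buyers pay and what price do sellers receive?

Pre-subsidy: 910 - 5x = 15.6 + 0.2x gives x* = 172 and P* = 50.
With the rebate, buyers effectively pay Pb = Ps − 26, where Ps is the price sellers receive.
On the curves, Pb = 910 - 5x and Ps = 15.6 + 0.2x; the wedge Ps − Pb = 26 gives 15.6 + 0.2x − (910 - 5x) = 26, so x' = 177.
Then Pb = 910 − 5·177 = 25 and Ps = 15.6 + 0.2·177 = 51.

Buyers pay 25; sellers receive 51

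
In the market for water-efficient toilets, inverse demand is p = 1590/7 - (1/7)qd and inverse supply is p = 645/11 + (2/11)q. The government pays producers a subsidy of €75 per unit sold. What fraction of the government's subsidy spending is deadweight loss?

DWL / government spending = 0.154

Pre-subsidy: 1590/7 - (1/7)q = 645/11 + (2/11)q gives q* = 519 and p* = 153.
With the subsidy, sellers receive ps = pb + 75 for each unit, where pb is the price buyers pay.
On the curves, pb = 1590/7 - (1/7)q and ps = 645/11 + (2/11)q; the wedge ps − pb = 75 gives 645/11 + (2/11)q − (1590/7 - (1/7)q) = 75, so q' = 750.
Then pb = 1590/7 − (1/7)·750 = 120 and ps = 645/11 + (2/11)·750 = 195.
ΔCS = ½(519 + 750)(153 − 120) = 20938.5; ΔPS = ½(519 + 750)(195 − 153) = 26649.
Government spending = 75 × 750 = 56250.
DWL = ½ × 75 × (750 − 519) = 8662.5; fraction = 8662.5 / 56250 = 0.154.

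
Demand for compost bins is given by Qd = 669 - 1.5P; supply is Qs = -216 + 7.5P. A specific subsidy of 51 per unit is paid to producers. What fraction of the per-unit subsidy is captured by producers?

Producer share = 1/6

Pre-subsidy: 669 - 1.5P = -216 + 7.5P gives P* = 295/3, Q* = 521.5.
With the subsidy, sellers receive Ps = Pb + 51 for each unit, where Pb is the price buyers pay.
Supply in terms of Pb becomes Qs = -216 + 7.5(Pb + 51) = 166.5 + 7.5Pb. Setting this equal to demand: 669 - 1.5Pb = 166.5 + 7.5Pb, so Pb = 335/6.
Sellers receive Ps = 335/6 + 51 = 641/6; Q' = 669 − 1.5·(335/6) = 585.25.
Buyers' price falls by P* − Pb = 295/3 − 335/6 = 42.5; sellers' price rises by Ps − P* = 641/6 − 295/3 = 8.5.
So producers capture 8.5/51 = 1/6 of each unit of subsidy.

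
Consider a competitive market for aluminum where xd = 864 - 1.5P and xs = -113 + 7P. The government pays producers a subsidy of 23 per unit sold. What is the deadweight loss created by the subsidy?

Pre-subsidy: 864 - 1.5P = -113 + 7P gives P* = 1954/17, x* = 11757/17.
With the subsidy, sellers receive Ps = Pb + 23 for each unit, where Pb is the price buyers pay.
Supply in terms of Pb becomes xs = -113 + 7(Pb + 23) = 48 + 7Pb. Setting this equal to demand: 864 - 1.5Pb = 48 + 7Pb, so Pb = 96.
Sellers receive Ps = 96 + 23 = 119; x' = 864 − 1.5·96 = 720.
The subsidy expands output by 720 − 11757/17 = 483/17 past the efficient level; on those units the gap between marginal cost and willingness to pay runs from 0 up to 23.
DWL = ½ × 23 × 483/17 = 11109/34.

Deadweight loss = 11109/34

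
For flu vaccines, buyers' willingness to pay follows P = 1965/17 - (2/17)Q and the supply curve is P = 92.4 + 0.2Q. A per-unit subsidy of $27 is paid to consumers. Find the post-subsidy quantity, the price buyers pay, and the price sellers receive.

Q' = 158; buyers pay $97; sellers receive $124

Pre-subsidy: 1965/17 - (2/17)Q = 92.4 + 0.2Q gives Q* = 73 and P* = 107.
With the rebate, buyers effectively pay Pb = Ps − 27, where Ps is the price sellers receive.
On the curves, Pb = 1965/17 - (2/17)Q and Ps = 92.4 + 0.2Q; the wedge Ps − Pb = 27 gives 92.4 + 0.2Q − (1965/17 - (2/17)Q) = 27, so Q' = 158.
Then Pb = 1965/17 − (2/17)·158 = 97 and Ps = 92.4 + 0.2·158 = 124.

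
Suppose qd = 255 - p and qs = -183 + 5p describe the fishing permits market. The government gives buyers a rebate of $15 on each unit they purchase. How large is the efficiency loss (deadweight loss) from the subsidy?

Deadweight loss = $93.75

Pre-subsidy: 255 - p = -183 + 5p gives p* = 73, q* = 182.
With the rebate, buyers effectively pay pb = ps − 15, where ps is the price sellers receive.
Demand in terms of ps becomes qd = 255 − 1(ps − 15) = 270 - ps. Setting this equal to supply: 270 - ps = -183 + 5ps, so ps = 75.5.
Buyers pay pb = 75.5 − 15 = 60.5; q' = -183 + 5·75.5 = 194.5.
The subsidy expands output by 194.5 − 182 = 12.5 past the efficient level; on those units the gap between marginal cost and willingness to pay runs from 0 up to 15.
DWL = ½ × 15 × 12.5 = 93.75.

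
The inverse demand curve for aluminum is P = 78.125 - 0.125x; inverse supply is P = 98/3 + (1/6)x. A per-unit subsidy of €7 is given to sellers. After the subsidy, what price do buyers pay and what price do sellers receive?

Buyers pay 779/14; sellers receive 877/14

Pre-subsidy: 78.125 - 0.125x = 98/3 + (1/6)x gives x* = 1091/7 and P* = 821/14.
With the subsidy, sellers receive Ps = Pb + 7 for each unit, where Pb is the price buyers pay.
On the curves, Pb = 78.125 - 0.125x and Ps = 98/3 + (1/6)x; the wedge Ps − Pb = 7 gives 98/3 + (1/6)x − (78.125 - 0.125x) = 7, so x' = 1259/7.
Then Pb = 78.125 − 0.125·(1259/7) = 779/14 and Ps = 98/3 + (1/6)·(1259/7) = 877/14.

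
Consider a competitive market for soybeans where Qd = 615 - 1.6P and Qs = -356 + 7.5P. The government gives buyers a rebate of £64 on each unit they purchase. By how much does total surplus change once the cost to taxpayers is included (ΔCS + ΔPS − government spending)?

Net change in total surplus = -245760/91

Pre-subsidy: 615 - 1.6P = -356 + 7.5P gives P* = 9710/91, Q* = 40429/91.
With the rebate, buyers effectively pay Pb = Ps − 64, where Ps is the price sellers receive.
Demand in terms of Ps becomes Qd = 615 − 1.6(Ps − 64) = 717.4 - 1.6Ps. Setting this equal to supply: 717.4 - 1.6Ps = -356 + 7.5Ps, so Ps = 10734/91.
Buyers pay Pb = 10734/91 − 64 = 4910/91; Q' = -356 + 7.5·(10734/91) = 48109/91.
ΔCS = ½(40429/91 + 48109/91)(9710/91 − 4910/91) = 212491200/8281; ΔPS = ½(40429/91 + 48109/91)(10734/91 − 9710/91) = 45331456/8281.
Government spending = 64 × 48109/91 = 3078976/91.
Net change = 212491200/8281 + 45331456/8281 − 3078976/91 = -245760/91. The loss equals the DWL triangle ½·64·7680/91.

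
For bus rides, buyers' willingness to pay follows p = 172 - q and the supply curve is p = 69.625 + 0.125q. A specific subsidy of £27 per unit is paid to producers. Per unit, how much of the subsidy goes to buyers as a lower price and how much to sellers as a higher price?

Buyers gain £24 per unit; sellers gain £3 per unit

Pre-subsidy: 172 - q = 69.625 + 0.125q gives q* = 91 and p* = 81.
With the subsidy, sellers receive ps = pb + 27 for each unit, where pb is the price buyers pay.
On the curves, pb = 172 - q and ps = 69.625 + 0.125q; the wedge ps − pb = 27 gives 69.625 + 0.125q − (172 - q) = 27, so q' = 115.
Then pb = 172 − 1·115 = 57 and ps = 69.625 + 0.125·115 = 84.
Buyers' price falls by p* − pb = 81 − 57 = 24; sellers' price rises by ps − p* = 84 − 81 = 3.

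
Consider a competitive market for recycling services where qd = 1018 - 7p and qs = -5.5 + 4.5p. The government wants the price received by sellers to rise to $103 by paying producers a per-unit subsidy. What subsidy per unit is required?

At a seller price of 103, quantity supplied is -5.5 + 4.5·103 = 458.
Buyers absorb 458 only when they pay pb with 1018 − 7·pb = 458, i.e. pb = 80.
s = ps − pb = 103 − 80 = 23.

Required subsidy s = $23 per unit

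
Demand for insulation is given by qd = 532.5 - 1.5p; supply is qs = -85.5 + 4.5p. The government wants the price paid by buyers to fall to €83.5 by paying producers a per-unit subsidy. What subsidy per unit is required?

Required subsidy s = €26 per unit

At a buyer price of 83.5, quantity demanded is 532.5 − 1.5·83.5 = 407.25.
Sellers supply 407.25 only when they receive ps with -85.5 + 4.5·ps = 407.25, i.e. ps = 109.5.
s = ps − pb = 109.5 − 83.5 = 26.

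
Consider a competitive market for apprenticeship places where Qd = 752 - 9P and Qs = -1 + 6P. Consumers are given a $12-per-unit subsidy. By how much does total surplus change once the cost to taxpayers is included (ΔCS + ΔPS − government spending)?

Net change in total surplus = -$259.2

Pre-subsidy: 752 - 9P = -1 + 6P gives P* = 50.2, Q* = 300.2.
With the rebate, buyers effectively pay Pb = Ps − 12, where Ps is the price sellers receive.
Demand in terms of Ps becomes Qd = 752 − 9(Ps − 12) = 860 - 9Ps. Setting this equal to supply: 860 - 9Ps = -1 + 6Ps, so Ps = 57.4.
Buyers pay Pb = 57.4 − 12 = 45.4; Q' = -1 + 6·57.4 = 343.4.
ΔCS = ½(300.2 + 343.4)(50.2 − 45.4) = 1544.64; ΔPS = ½(300.2 + 343.4)(57.4 − 50.2) = 2316.96.
Government spending = 12 × 343.4 = 4120.8.
Net change = 1544.64 + 2316.96 − 4120.8 = -259.2. The loss equals the DWL triangle ½·12·43.2.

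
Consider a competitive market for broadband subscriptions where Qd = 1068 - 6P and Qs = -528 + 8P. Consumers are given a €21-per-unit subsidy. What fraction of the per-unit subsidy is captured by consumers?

Consumer share = 4/7

Pre-subsidy: 1068 - 6P = -528 + 8P gives P* = 114, Q* = 384.
With the rebate, buyers effectively pay Pb = Ps − 21, where Ps is the price sellers receive.
Demand in terms of Ps becomes Qd = 1068 − 6(Ps − 21) = 1194 - 6Ps. Setting this equal to supply: 1194 - 6Ps = -528 + 8Ps, so Ps = 123.
Buyers pay Pb = 123 − 21 = 102; Q' = -528 + 8·123 = 456.
Buyers' price falls by P* − Pb = 114 − 102 = 12; sellers' price rises by Ps − P* = 123 − 114 = 9.
So consumers capture 12/21 = 4/7 of each unit of subsidy.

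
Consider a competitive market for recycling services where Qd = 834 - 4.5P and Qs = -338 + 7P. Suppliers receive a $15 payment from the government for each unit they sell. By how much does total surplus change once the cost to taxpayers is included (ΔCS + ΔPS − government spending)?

Pre-subsidy: 834 - 4.5P = -338 + 7P gives P* = 2344/23, Q* = 8634/23.
With the subsidy, sellers receive Ps = Pb + 15 for each unit, where Pb is the price buyers pay.
Supply in terms of Pb becomes Qs = -338 + 7(Pb + 15) = -233 + 7Pb. Setting this equal to demand: 834 - 4.5Pb = -233 + 7Pb, so Pb = 2134/23.
Sellers receive Ps = 2134/23 + 15 = 2479/23; Q' = 834 − 4.5·(2134/23) = 9579/23.
ΔCS = ½(8634/23 + 9579/23)(2344/23 − 2134/23) = 1912365/529; ΔPS = ½(8634/23 + 9579/23)(2479/23 − 2344/23) = 2458755/1058.
Government spending = 15 × 9579/23 = 143685/23.
Net change = 1912365/529 + 2458755/1058 − 143685/23 = -14175/46. The loss equals the DWL triangle ½·15·945/23.

Net change in total surplus = -14175/46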